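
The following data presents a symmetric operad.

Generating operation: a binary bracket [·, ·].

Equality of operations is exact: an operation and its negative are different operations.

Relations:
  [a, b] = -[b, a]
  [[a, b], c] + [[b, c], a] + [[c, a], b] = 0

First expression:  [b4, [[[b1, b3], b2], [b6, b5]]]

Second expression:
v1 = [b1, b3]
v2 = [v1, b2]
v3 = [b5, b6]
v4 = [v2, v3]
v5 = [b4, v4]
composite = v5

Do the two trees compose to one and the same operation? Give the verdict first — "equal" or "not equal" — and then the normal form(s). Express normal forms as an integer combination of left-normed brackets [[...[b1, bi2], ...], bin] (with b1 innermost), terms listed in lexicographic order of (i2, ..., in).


not equal; the first gives [[[[[b1, b3], b2], b5], b6], b4] - [[[[[b1, b3], b2], b6], b5], b4] and the second -[[[[[b1, b3], b2], b5], b6], b4] + [[[[[b1, b3], b2], b6], b5], b4]

The first composite normalizes to [[[[[b1, b3], b2], b5], b6], b4] - [[[[[b1, b3], b2], b6], b5], b4]
The second composite normalizes to -[[[[[b1, b3], b2], b5], b6], b4] + [[[[[b1, b3], b2], b6], b5], b4]
No match — not equal.


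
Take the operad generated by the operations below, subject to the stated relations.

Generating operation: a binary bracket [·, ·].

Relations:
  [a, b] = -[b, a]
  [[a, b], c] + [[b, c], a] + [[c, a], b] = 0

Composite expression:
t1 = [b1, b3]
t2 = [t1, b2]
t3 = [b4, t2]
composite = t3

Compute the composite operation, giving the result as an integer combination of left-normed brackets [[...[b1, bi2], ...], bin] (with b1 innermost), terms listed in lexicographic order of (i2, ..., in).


Antisymmetry and Jacobi reduce to b1-anchored left-normed brackets.
Composite bracket: [b4, [[b1, b3], b2]]
Full expansion: 8 signed words from ab - ba (2^3 = 8).
Collect the words opening with b1:
  b1b3b2b4 (sign -1) contributes -[[[b1, b3], b2], b4]

-[[[b1, b3], b2], b4]


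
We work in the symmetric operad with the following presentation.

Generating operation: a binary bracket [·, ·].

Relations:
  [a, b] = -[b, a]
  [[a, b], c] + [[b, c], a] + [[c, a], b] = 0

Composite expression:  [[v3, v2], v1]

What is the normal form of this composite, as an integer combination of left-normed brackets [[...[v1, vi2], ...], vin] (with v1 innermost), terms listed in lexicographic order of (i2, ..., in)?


[[v1, v2], v3] - [[v1, v3], v2]


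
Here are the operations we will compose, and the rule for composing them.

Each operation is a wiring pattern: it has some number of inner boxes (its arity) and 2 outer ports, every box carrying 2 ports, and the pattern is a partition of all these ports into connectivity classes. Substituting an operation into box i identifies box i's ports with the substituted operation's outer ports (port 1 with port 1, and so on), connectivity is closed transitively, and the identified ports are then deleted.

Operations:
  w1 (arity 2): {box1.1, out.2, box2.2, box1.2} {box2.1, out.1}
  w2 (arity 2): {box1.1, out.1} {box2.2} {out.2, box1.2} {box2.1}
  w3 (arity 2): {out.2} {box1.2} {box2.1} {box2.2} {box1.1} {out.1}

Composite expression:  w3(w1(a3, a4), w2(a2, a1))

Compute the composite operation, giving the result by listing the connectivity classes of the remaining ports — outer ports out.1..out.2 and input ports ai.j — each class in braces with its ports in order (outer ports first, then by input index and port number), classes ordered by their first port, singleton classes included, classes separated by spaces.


Treat the ports identified at w3 as solder joints: merge, then drop.
stage w1: inputs (a3, a4), connectivity {out.1, a4.1} {out.2, a3.1, a3.2, a4.2}, out.j its boundary
stage w2: inputs (a2, a1), connectivity {out.1, a2.1} {out.2, a2.2} {a1.1} {a1.2}, out.j its boundary
stage w3: inputs (a3, a4, a2, a1), connectivity {out.1} {out.2} {a1.1} {a1.2} {a2.1} {a2.2} {a3.1, a3.2, a4.2} {a4.1}, out.j its boundary

{out.1} {out.2} {a1.1} {a1.2} {a2.1} {a2.2} {a3.1, a3.2, a4.2} {a4.1}


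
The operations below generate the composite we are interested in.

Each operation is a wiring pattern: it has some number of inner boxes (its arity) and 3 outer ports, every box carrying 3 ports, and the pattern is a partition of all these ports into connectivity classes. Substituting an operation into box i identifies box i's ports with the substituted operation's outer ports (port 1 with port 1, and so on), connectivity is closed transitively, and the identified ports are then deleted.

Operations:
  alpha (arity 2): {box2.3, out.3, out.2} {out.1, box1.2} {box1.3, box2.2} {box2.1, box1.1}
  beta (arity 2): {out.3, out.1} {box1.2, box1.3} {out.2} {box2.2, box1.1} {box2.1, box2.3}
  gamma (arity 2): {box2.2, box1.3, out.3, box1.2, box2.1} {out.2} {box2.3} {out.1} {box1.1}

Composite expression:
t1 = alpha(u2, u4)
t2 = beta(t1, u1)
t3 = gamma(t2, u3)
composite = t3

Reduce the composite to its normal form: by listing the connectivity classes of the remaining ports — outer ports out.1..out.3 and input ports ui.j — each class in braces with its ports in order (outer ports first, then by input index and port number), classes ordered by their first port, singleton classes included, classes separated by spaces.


Treat the ports identified at gamma as solder joints: merge, then drop.
the subtree at alpha composes to {out.1, u2.2} {out.2, out.3, u4.3} {u2.1, u4.1} {u2.3, u4.2} on (u2, u4); out.j = own outer ports
the subtree at beta composes to {out.1, out.3} {out.2} {u1.1, u1.3} {u1.2, u2.2} {u2.1, u4.1} {u2.3, u4.2} {u4.3} on (u2, u4, u1); out.j = own outer ports
the subtree at gamma composes to {out.1} {out.2} {out.3, u3.1, u3.2} {u1.1, u1.3} {u1.2, u2.2} {u2.1, u4.1} {u2.3, u4.2} {u3.3} {u4.3} on (u2, u4, u1, u3); out.j = own outer ports

{out.1} {out.2} {out.3, u3.1, u3.2} {u1.1, u1.3} {u1.2, u2.2} {u2.1, u4.1} {u2.3, u4.2} {u3.3} {u4.3}


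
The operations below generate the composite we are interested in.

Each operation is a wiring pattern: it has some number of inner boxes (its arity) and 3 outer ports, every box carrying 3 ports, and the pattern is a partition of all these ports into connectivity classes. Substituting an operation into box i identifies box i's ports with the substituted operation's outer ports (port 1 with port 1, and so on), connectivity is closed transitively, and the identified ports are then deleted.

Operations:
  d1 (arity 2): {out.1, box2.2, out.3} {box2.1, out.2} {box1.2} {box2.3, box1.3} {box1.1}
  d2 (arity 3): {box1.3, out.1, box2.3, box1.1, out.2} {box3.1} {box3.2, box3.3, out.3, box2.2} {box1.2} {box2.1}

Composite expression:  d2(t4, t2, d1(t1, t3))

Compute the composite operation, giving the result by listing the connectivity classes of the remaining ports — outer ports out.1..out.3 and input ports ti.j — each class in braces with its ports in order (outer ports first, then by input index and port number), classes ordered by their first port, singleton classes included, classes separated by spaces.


{out.1, out.2, t2.3, t4.1, t4.3} {out.3, t2.2, t3.1, t3.2} {t1.1} {t1.2} {t1.3, t3.3} {t2.1} {t4.2}


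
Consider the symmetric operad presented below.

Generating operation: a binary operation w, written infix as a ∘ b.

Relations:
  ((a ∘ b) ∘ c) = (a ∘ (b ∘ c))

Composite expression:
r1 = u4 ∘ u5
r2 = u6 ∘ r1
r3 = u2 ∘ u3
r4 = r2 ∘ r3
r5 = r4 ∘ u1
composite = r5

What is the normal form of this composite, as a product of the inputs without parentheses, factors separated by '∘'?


u6 ∘ u4 ∘ u5 ∘ u2 ∘ u3 ∘ u1

Associativity of w dissolves the nesting; only the u-input order survives.
(u4 ∘ u5) unparenthesizes to u4 ∘ u5
(u6 ∘ (u4 ∘ u5)) unparenthesizes to u6 ∘ u4 ∘ u5
(u2 ∘ u3) unparenthesizes to u2 ∘ u3
((u6 ∘ (u4 ∘ u5)) ∘ (u2 ∘ u3)) unparenthesizes to u6 ∘ u4 ∘ u5 ∘ u2 ∘ u3
(((u6 ∘ (u4 ∘ u5)) ∘ (u2 ∘ u3)) ∘ u1) unparenthesizes to u6 ∘ u4 ∘ u5 ∘ u2 ∘ u3 ∘ u1


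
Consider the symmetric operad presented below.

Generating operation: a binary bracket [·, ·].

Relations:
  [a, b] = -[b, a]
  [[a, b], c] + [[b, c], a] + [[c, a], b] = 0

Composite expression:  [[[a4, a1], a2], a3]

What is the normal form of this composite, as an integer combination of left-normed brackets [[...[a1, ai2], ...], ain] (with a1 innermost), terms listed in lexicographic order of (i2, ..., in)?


Antisymmetry and Jacobi reduce to a1-anchored left-normed brackets.
Composite bracket: [[[a4, a1], a2], a3]
Full expansion: 8 signed words from ab - ba (2^3 = 8).
Keep just the words that open with a1:
  a1a4a2a3 (sign -1) contributes -[[[a1, a4], a2], a3]

-[[[a1, a4], a2], a3]


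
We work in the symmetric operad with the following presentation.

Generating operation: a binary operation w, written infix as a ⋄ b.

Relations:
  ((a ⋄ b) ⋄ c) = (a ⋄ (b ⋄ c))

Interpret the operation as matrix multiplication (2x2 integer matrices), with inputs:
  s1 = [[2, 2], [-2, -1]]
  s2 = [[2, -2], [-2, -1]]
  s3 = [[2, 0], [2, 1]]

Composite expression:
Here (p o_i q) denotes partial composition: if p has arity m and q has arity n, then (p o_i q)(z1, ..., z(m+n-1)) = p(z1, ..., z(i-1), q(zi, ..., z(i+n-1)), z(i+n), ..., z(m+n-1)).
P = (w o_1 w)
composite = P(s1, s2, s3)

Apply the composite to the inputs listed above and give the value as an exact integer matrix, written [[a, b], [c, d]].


(s1 ⋄ s2) = [[0, -6], [-2, 5]]
((s1 ⋄ s2) ⋄ s3) = [[-12, -6], [6, 5]]

[[-12, -6], [6, 5]]


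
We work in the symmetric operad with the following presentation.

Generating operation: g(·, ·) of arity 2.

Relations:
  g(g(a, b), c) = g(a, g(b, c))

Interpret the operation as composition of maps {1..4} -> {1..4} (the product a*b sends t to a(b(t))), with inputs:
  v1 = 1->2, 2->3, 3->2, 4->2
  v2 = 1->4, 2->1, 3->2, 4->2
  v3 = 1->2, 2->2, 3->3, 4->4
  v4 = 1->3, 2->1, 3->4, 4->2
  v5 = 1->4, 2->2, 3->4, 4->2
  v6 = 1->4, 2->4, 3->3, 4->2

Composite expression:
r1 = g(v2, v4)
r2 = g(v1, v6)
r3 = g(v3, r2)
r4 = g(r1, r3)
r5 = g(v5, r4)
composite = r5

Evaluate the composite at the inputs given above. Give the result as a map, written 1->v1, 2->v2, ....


1->2, 2->2, 3->2, 4->2

g(v2, v4) = 1->2, 2->4, 3->2, 4->1
g(v1, v6) = 1->2, 2->2, 3->2, 4->3
g(v3, g(v1, v6)) = 1->2, 2->2, 3->2, 4->3
g(g(v2, v4), g(v3, g(v1, v6))) = 1->4, 2->4, 3->4, 4->2
g(v5, g(g(v2, v4), g(v3, g(v1, v6)))) = 1->2, 2->2, 3->2, 4->2


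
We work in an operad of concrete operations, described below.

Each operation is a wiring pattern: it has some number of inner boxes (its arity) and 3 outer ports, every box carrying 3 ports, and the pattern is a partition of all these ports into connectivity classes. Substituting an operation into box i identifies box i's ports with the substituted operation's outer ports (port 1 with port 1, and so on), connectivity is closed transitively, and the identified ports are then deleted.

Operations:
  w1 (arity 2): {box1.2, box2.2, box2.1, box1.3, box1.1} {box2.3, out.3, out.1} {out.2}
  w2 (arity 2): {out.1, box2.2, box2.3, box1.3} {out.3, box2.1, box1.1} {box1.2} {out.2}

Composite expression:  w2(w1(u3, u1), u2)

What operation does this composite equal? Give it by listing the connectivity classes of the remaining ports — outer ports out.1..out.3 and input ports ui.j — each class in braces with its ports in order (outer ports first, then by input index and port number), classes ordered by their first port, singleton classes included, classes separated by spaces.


{out.1, out.3, u1.3, u2.1, u2.2, u2.3} {out.2} {u1.1, u1.2, u3.1, u3.2, u3.3}

Substituting into w2 glues patterns; closure does the rest.
w1 over (u3, u1) gives {out.1, out.3, u1.3} {out.2} {u1.1, u1.2, u3.1, u3.2, u3.3}, out.j being that stage's outer ports
w2 over (u3, u1, u2) gives {out.1, out.3, u1.3, u2.1, u2.2, u2.3} {out.2} {u1.1, u1.2, u3.1, u3.2, u3.3}, out.j being that stage's outer ports


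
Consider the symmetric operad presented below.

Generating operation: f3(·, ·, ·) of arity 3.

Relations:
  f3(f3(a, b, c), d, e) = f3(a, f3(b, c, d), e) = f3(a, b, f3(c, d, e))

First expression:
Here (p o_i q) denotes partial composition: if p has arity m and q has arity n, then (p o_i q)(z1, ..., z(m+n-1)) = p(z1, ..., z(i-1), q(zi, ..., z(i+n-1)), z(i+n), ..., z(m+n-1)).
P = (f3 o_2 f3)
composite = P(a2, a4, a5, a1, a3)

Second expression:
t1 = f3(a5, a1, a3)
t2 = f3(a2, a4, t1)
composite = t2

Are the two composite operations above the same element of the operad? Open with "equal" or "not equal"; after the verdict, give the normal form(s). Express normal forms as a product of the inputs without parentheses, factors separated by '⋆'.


equal; both compose to a2 ⋆ a4 ⋆ a5 ⋆ a1 ⋆ a3

The first composite normalizes to a2 ⋆ a4 ⋆ a5 ⋆ a1 ⋆ a3
The second composite normalizes to a2 ⋆ a4 ⋆ a5 ⋆ a1 ⋆ a3
Same normal form: equal.


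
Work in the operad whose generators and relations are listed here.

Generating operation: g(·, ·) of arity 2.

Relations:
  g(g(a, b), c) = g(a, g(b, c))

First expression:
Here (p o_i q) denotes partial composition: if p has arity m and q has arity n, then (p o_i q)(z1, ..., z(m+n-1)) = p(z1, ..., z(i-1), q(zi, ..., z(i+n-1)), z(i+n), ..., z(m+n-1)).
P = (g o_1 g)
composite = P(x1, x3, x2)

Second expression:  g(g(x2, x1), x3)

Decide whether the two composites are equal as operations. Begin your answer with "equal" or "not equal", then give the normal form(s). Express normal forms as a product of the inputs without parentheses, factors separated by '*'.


not equal; first: x1 * x3 * x2; second: x2 * x1 * x3

The first composite normalizes to x1 * x3 * x2
The second composite normalizes to x2 * x1 * x3
They disagree, so not equal.


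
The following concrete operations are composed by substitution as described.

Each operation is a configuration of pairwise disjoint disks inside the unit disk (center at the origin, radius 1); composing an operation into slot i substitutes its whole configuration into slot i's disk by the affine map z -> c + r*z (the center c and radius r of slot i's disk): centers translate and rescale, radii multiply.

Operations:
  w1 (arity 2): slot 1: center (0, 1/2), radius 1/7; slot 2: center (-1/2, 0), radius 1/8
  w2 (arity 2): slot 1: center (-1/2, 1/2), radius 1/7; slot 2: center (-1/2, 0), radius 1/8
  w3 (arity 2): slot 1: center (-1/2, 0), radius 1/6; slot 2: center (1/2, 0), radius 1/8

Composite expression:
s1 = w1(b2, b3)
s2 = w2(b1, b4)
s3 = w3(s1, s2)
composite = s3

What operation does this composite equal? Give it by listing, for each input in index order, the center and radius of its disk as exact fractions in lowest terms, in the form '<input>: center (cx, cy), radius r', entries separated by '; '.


Only the slot chain above each b matters under w3; compose those maps.
for b2, the 2-step affine chain lands on center (-1/2, 1/12), radius 1/42
for b3, the 2-step affine chain lands on center (-7/12, 0), radius 1/48
for b1, the 2-step affine chain lands on center (7/16, 1/16), radius 1/56
for b4, the 2-step affine chain lands on center (7/16, 0), radius 1/64

b1: center (7/16, 1/16), radius 1/56; b2: center (-1/2, 1/12), radius 1/42; b3: center (-7/12, 0), radius 1/48; b4: center (7/16, 0), radius 1/64


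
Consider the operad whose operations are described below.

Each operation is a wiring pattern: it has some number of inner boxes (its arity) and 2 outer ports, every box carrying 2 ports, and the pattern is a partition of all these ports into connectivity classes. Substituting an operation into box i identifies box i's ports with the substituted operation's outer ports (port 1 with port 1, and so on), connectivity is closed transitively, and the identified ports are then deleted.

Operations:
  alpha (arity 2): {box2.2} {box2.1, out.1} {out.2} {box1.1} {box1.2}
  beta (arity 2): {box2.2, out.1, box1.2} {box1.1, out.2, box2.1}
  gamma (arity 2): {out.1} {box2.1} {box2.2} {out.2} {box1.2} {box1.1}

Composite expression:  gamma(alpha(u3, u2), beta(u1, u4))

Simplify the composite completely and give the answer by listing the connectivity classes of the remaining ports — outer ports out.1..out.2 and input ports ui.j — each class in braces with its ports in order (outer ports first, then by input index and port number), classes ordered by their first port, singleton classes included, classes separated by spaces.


Treat the ports identified at gamma as solder joints: merge, then drop.
alpha over (u3, u2) gives {out.1, u2.1} {out.2} {u2.2} {u3.1} {u3.2}, out.j being that stage's outer ports
beta over (u1, u4) gives {out.1, u1.2, u4.2} {out.2, u1.1, u4.1}, out.j being that stage's outer ports
gamma over (u3, u2, u1, u4) gives {out.1} {out.2} {u1.1, u4.1} {u1.2, u4.2} {u2.1} {u2.2} {u3.1} {u3.2}, out.j being that stage's outer ports

{out.1} {out.2} {u1.1, u4.1} {u1.2, u4.2} {u2.1} {u2.2} {u3.1} {u3.2}


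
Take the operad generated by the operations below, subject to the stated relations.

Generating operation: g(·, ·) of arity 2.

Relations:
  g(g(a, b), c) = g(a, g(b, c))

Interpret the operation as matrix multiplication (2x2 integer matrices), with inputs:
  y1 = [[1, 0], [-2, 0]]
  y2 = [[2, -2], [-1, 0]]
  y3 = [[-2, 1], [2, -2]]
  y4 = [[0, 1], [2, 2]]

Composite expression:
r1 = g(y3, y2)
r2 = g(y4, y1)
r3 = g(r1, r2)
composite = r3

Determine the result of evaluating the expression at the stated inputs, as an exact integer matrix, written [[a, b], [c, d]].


g(y3, y2) = [[-5, 4], [6, -4]]
g(y4, y1) = [[-2, 0], [-2, 0]]
g(g(y3, y2), g(y4, y1)) = [[2, 0], [-4, 0]]

[[2, 0], [-4, 0]]


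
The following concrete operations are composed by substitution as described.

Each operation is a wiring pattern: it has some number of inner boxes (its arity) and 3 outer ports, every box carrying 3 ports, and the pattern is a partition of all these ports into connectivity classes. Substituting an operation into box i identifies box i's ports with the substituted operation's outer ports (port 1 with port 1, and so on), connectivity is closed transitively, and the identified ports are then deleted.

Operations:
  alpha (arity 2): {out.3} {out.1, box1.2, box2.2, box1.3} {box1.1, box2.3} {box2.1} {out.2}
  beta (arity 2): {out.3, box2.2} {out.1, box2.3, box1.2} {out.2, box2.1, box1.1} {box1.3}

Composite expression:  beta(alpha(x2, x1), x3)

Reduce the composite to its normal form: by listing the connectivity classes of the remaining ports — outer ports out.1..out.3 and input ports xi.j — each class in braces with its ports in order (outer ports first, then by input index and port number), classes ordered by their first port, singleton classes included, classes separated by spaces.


{out.1, x3.3} {out.2, x1.2, x2.2, x2.3, x3.1} {out.3, x3.2} {x1.1} {x1.3, x2.1}

Treat the ports identified at beta as solder joints: merge, then drop.
through alpha, on inputs (x2, x1): {out.1, x1.2, x2.2, x2.3} {out.2} {out.3} {x1.1} {x1.3, x2.1} (out.j = stage outer ports)
through beta, on inputs (x2, x1, x3): {out.1, x3.3} {out.2, x1.2, x2.2, x2.3, x3.1} {out.3, x3.2} {x1.1} {x1.3, x2.1} (out.j = stage outer ports)


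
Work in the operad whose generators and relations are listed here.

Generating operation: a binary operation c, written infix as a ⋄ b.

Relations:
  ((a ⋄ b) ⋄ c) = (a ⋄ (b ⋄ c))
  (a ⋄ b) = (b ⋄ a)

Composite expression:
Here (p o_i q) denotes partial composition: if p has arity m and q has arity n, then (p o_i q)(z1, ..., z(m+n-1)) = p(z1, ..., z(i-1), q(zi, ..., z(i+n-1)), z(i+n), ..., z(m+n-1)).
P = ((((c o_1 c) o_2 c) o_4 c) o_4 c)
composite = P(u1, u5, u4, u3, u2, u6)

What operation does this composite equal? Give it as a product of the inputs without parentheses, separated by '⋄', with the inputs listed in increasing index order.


u1 ⋄ u2 ⋄ u3 ⋄ u4 ⋄ u5 ⋄ u6

Key point: c commutes, so take the u-inputs in any fixed order.
(u5 ⋄ u4) unparenthesizes to u5 ⋄ u4
(u1 ⋄ (u5 ⋄ u4)) unparenthesizes to u1 ⋄ u5 ⋄ u4
(u3 ⋄ u2) unparenthesizes to u3 ⋄ u2
((u3 ⋄ u2) ⋄ u6) unparenthesizes to u3 ⋄ u2 ⋄ u6
((u1 ⋄ (u5 ⋄ u4)) ⋄ ((u3 ⋄ u2) ⋄ u6)) unparenthesizes to u1 ⋄ u5 ⋄ u4 ⋄ u3 ⋄ u2 ⋄ u6
putting the inputs in ascending order: u1 ⋄ u2 ⋄ u3 ⋄ u4 ⋄ u5 ⋄ u6


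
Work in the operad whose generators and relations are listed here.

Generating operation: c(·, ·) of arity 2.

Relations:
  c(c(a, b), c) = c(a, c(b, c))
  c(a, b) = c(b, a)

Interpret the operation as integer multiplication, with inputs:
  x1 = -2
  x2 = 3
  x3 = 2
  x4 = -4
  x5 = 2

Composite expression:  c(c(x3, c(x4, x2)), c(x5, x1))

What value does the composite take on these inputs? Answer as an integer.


96

c(x4, x2) = -12
c(x3, c(x4, x2)) = -24
c(x5, x1) = -4
c(c(x3, c(x4, x2)), c(x5, x1)) = 96


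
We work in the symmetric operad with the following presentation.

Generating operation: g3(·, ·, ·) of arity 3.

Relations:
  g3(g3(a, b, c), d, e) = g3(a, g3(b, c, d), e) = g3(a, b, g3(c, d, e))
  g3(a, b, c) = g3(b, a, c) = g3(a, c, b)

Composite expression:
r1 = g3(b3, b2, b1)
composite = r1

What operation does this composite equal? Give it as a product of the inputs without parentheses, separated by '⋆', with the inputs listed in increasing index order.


b1 ⋆ b2 ⋆ b3

Key point: g3 commutes, so take the b-inputs in any fixed order.
g3(b3, b2, b1) reduces to b3 ⋆ b2 ⋆ b1
rearranged into index order: b1 ⋆ b2 ⋆ b3


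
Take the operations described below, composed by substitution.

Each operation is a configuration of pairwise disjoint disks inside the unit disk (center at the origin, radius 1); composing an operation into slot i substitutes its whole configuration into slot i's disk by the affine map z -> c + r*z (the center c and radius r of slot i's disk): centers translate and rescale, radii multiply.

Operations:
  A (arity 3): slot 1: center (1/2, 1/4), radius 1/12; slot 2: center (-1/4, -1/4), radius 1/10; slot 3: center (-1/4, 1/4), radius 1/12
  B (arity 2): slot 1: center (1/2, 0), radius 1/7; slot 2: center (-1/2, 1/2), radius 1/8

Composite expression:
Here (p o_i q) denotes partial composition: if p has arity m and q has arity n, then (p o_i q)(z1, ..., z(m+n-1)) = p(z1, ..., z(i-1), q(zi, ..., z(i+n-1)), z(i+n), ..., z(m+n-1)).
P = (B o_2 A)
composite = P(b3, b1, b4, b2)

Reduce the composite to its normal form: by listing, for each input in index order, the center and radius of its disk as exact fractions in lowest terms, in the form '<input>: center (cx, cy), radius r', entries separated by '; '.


b1: center (-7/16, 17/32), radius 1/96; b2: center (-17/32, 17/32), radius 1/96; b3: center (1/2, 0), radius 1/7; b4: center (-17/32, 15/32), radius 1/80

Nesting under B composes maps z -> c + r*z down each b-path.
input b3: composing its 1 substitution step yields center (1/2, 0), radius 1/7
input b1: composing its 2 substitution steps yields center (-7/16, 17/32), radius 1/96
input b4: composing its 2 substitution steps yields center (-17/32, 15/32), radius 1/80
input b2: composing its 2 substitution steps yields center (-17/32, 17/32), radius 1/96


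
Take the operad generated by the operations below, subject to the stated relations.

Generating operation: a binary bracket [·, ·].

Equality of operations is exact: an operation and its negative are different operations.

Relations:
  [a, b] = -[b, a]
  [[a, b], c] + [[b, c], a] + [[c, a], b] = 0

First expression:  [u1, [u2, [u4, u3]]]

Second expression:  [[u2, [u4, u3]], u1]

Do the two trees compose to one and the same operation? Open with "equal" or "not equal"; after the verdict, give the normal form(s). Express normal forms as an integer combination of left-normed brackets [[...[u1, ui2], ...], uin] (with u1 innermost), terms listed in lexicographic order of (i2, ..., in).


not equal; first: -[[[u1, u2], u3], u4] + [[[u1, u2], u4], u3] + [[[u1, u3], u4], u2] - [[[u1, u4], u3], u2]; second: [[[u1, u2], u3], u4] - [[[u1, u2], u4], u3] - [[[u1, u3], u4], u2] + [[[u1, u4], u3], u2]

Normal form of the first expression: -[[[u1, u2], u3], u4] + [[[u1, u2], u4], u3] + [[[u1, u3], u4], u2] - [[[u1, u4], u3], u2]
Normal form of the second expression: [[[u1, u2], u3], u4] - [[[u1, u2], u4], u3] - [[[u1, u3], u4], u2] + [[[u1, u4], u3], u2]
They disagree, so not equal.


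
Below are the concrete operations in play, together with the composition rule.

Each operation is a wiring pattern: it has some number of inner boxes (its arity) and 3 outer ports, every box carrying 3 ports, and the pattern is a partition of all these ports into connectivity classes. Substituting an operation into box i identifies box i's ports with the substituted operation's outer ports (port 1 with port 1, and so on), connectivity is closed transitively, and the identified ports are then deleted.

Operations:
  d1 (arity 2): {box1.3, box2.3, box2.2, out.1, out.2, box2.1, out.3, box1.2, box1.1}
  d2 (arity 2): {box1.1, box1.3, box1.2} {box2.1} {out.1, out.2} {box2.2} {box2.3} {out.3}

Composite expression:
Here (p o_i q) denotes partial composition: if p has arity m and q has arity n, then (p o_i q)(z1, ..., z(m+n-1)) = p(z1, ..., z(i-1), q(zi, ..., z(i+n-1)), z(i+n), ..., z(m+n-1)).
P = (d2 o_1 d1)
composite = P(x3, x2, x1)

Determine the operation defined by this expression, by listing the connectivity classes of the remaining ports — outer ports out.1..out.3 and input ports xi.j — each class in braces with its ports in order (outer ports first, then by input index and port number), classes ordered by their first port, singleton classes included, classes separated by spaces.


{out.1, out.2} {out.3} {x1.1} {x1.2} {x1.3} {x2.1, x2.2, x2.3, x3.1, x3.2, x3.3}


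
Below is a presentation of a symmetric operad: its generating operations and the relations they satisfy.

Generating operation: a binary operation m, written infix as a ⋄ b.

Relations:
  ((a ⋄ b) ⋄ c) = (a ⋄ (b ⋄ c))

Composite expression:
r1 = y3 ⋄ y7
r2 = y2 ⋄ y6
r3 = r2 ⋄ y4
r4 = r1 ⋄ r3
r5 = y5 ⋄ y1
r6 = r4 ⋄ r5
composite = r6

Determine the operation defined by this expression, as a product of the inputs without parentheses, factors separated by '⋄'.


Under associativity of m, the answer is the y's in reading order.
(y3 ⋄ y7) unparenthesizes to y3 ⋄ y7
(y2 ⋄ y6) unparenthesizes to y2 ⋄ y6
((y2 ⋄ y6) ⋄ y4) unparenthesizes to y2 ⋄ y6 ⋄ y4
((y3 ⋄ y7) ⋄ ((y2 ⋄ y6) ⋄ y4)) unparenthesizes to y3 ⋄ y7 ⋄ y2 ⋄ y6 ⋄ y4
(y5 ⋄ y1) unparenthesizes to y5 ⋄ y1
(((y3 ⋄ y7) ⋄ ((y2 ⋄ y6) ⋄ y4)) ⋄ (y5 ⋄ y1)) unparenthesizes to y3 ⋄ y7 ⋄ y2 ⋄ y6 ⋄ y4 ⋄ y5 ⋄ y1

y3 ⋄ y7 ⋄ y2 ⋄ y6 ⋄ y4 ⋄ y5 ⋄ y1


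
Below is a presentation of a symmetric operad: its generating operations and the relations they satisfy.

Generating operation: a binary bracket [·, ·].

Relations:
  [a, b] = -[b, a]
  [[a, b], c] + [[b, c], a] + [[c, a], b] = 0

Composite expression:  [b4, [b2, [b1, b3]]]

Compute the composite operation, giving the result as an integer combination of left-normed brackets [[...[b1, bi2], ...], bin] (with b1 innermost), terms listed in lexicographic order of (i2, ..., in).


[[[b1, b3], b2], b4]

Antisymmetry and Jacobi reduce to b1-anchored left-normed brackets.
Composite bracket: [b4, [b2, [b1, b3]]]
Under [a, b] = ab - ba we get 8 signed associative words (2^3 = 8).
Words beginning with b1 determine it all:
  word b1b3b2b4 has sign +1, contributing +[[[b1, b3], b2], b4]


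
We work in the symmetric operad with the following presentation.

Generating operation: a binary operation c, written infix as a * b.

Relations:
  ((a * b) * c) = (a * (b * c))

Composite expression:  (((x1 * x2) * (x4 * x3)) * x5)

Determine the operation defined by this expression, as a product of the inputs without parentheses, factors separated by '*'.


x1 * x2 * x4 * x3 * x5

Every regrouping of c is equal, so read the x-inputs in written order.
(x1 * x2) unparenthesizes to x1 * x2
(x4 * x3) unparenthesizes to x4 * x3
((x1 * x2) * (x4 * x3)) unparenthesizes to x1 * x2 * x4 * x3
(((x1 * x2) * (x4 * x3)) * x5) unparenthesizes to x1 * x2 * x4 * x3 * x5


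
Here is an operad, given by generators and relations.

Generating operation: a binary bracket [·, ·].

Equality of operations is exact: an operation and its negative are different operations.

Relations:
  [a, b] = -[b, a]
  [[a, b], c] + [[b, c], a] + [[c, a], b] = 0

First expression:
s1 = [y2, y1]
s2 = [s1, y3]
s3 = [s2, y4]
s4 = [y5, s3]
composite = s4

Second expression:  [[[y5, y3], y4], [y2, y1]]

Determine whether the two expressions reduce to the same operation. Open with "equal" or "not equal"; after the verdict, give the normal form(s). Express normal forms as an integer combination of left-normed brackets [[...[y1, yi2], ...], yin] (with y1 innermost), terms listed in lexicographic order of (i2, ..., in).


not equal: they reduce to [[[[y1, y2], y3], y4], y5] and -[[[[y1, y2], y3], y5], y4] + [[[[y1, y2], y4], y3], y5] - [[[[y1, y2], y4], y5], y3] + [[[[y1, y2], y5], y3], y4]

Normal form of the first expression: [[[[y1, y2], y3], y4], y5]
Normal form of the second expression: -[[[[y1, y2], y3], y5], y4] + [[[[y1, y2], y4], y3], y5] - [[[[y1, y2], y4], y5], y3] + [[[[y1, y2], y5], y3], y4]
Different reductions; not equal.


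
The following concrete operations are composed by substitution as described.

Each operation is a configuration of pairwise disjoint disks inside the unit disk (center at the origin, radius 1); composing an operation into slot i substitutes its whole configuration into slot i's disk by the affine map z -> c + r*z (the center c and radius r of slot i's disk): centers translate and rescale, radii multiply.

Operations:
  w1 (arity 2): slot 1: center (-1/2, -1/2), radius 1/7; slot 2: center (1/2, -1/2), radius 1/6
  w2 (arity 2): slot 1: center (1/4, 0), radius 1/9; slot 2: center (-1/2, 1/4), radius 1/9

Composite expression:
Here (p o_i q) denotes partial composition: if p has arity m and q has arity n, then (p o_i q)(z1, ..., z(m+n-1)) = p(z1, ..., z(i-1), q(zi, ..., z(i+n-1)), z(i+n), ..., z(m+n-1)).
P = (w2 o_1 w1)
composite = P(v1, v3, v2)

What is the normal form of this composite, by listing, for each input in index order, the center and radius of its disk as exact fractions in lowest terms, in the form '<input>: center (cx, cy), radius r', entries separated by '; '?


Nesting under w2 composes maps z -> c + r*z down each v-path.
v1 passes through 2 substitutions, ending at center (7/36, -1/18), radius 1/63
v3 passes through 2 substitutions, ending at center (11/36, -1/18), radius 1/54
v2 passes through 1 substitution, ending at center (-1/2, 1/4), radius 1/9

v1: center (7/36, -1/18), radius 1/63; v2: center (-1/2, 1/4), radius 1/9; v3: center (11/36, -1/18), radius 1/54


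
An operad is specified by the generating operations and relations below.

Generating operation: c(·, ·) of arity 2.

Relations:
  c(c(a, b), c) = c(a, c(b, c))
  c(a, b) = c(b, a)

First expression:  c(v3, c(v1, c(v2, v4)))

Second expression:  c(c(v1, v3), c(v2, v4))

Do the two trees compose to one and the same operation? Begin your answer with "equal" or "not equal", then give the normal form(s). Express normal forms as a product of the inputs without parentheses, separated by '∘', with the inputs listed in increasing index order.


equal; both compose to v1 ∘ v2 ∘ v3 ∘ v4

In normal form, the first expression is v1 ∘ v2 ∘ v3 ∘ v4
In normal form, the second expression is v1 ∘ v2 ∘ v3 ∘ v4
One common form — equal.


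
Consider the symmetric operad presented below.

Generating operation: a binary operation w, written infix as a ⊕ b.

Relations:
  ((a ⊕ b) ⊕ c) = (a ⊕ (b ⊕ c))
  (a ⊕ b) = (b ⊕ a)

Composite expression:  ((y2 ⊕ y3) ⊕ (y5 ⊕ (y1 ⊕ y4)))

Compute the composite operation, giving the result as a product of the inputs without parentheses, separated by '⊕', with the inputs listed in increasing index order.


Both nesting and order wash out for w; what remains is which y's occur.
(y2 ⊕ y3) flattens to y2 ⊕ y3
(y1 ⊕ y4) flattens to y1 ⊕ y4
(y5 ⊕ (y1 ⊕ y4)) flattens to y5 ⊕ y1 ⊕ y4
((y2 ⊕ y3) ⊕ (y5 ⊕ (y1 ⊕ y4))) flattens to y2 ⊕ y3 ⊕ y5 ⊕ y1 ⊕ y4
commutativity sorts the factors: y1 ⊕ y2 ⊕ y3 ⊕ y4 ⊕ y5

y1 ⊕ y2 ⊕ y3 ⊕ y4 ⊕ y5


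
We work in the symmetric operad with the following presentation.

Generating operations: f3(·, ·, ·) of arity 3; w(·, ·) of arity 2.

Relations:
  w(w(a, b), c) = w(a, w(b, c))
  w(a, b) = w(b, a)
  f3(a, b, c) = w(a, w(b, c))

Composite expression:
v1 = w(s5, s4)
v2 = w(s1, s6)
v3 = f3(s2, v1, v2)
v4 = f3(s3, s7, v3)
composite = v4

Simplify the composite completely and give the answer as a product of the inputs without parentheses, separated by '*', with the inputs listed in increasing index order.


Reordering under f3 is free, so list the s-inputs canonically.
w(s5, s4) spells out as s5 * s4
w(s1, s6) spells out as s1 * s6
f3(s2, w(s5, s4), w(s1, s6)) spells out as s2 * s5 * s4 * s1 * s6
f3(s3, s7, f3(s2, w(s5, s4), w(s1, s6))) spells out as s3 * s7 * s2 * s5 * s4 * s1 * s6
the factors in increasing index order: s1 * s2 * s3 * s4 * s5 * s6 * s7

s1 * s2 * s3 * s4 * s5 * s6 * s7


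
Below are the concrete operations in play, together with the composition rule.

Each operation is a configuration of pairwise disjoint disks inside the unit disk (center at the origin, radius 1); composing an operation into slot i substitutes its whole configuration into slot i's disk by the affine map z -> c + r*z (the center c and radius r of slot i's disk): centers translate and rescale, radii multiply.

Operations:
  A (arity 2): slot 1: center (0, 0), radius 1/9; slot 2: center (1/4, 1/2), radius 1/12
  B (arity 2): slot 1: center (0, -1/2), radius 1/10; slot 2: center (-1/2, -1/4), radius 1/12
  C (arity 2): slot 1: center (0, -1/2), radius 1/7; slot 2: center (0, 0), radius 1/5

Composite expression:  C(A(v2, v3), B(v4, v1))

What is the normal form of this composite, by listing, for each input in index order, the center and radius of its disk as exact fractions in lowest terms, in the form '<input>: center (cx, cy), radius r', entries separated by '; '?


v1: center (-1/10, -1/20), radius 1/60; v2: center (0, -1/2), radius 1/63; v3: center (1/28, -3/7), radius 1/84; v4: center (0, -1/10), radius 1/50

Each v-disk chains the slot maps above it in C; radii multiply.
tracing v2 down its 2-map path: center (0, -1/2), radius 1/63
tracing v3 down its 2-map path: center (1/28, -3/7), radius 1/84
tracing v4 down its 2-map path: center (0, -1/10), radius 1/50
tracing v1 down its 2-map path: center (-1/10, -1/20), radius 1/60


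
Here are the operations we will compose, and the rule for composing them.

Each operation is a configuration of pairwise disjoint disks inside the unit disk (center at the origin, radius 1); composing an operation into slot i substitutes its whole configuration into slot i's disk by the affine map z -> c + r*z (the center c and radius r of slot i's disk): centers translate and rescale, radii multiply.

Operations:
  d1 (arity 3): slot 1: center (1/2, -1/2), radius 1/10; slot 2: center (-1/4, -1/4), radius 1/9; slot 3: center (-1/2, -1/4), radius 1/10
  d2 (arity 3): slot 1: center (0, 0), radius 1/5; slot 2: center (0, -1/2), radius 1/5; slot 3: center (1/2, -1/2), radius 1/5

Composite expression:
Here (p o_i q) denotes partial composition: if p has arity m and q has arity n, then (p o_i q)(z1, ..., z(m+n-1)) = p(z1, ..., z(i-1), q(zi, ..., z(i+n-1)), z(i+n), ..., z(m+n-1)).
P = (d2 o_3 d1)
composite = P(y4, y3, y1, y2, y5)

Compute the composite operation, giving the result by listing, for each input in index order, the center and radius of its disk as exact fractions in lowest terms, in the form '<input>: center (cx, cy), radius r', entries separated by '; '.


Nesting under d2 composes maps z -> c + r*z down each y-path.
for y4, the 1-step affine chain lands on center (0, 0), radius 1/5
for y3, the 1-step affine chain lands on center (0, -1/2), radius 1/5
for y1, the 2-step affine chain lands on center (3/5, -3/5), radius 1/50
for y2, the 2-step affine chain lands on center (9/20, -11/20), radius 1/45
for y5, the 2-step affine chain lands on center (2/5, -11/20), radius 1/50

y1: center (3/5, -3/5), radius 1/50; y2: center (9/20, -11/20), radius 1/45; y3: center (0, -1/2), radius 1/5; y4: center (0, 0), radius 1/5; y5: center (2/5, -11/20), radius 1/50


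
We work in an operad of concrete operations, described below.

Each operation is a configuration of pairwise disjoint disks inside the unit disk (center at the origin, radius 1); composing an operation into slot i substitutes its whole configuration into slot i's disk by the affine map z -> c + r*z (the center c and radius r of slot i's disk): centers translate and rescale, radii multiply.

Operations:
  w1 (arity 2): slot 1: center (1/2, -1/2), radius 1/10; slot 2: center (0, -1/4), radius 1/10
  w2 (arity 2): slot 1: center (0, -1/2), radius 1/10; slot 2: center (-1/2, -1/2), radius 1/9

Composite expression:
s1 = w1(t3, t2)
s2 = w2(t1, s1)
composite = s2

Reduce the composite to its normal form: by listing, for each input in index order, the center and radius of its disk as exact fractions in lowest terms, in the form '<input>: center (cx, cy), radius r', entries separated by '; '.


Only the slot chain above each t matters under w2; compose those maps.
tracing t1 down its 1-map path: center (0, -1/2), radius 1/10
tracing t3 down its 2-map path: center (-4/9, -5/9), radius 1/90
tracing t2 down its 2-map path: center (-1/2, -19/36), radius 1/90

t1: center (0, -1/2), radius 1/10; t2: center (-1/2, -19/36), radius 1/90; t3: center (-4/9, -5/9), radius 1/90


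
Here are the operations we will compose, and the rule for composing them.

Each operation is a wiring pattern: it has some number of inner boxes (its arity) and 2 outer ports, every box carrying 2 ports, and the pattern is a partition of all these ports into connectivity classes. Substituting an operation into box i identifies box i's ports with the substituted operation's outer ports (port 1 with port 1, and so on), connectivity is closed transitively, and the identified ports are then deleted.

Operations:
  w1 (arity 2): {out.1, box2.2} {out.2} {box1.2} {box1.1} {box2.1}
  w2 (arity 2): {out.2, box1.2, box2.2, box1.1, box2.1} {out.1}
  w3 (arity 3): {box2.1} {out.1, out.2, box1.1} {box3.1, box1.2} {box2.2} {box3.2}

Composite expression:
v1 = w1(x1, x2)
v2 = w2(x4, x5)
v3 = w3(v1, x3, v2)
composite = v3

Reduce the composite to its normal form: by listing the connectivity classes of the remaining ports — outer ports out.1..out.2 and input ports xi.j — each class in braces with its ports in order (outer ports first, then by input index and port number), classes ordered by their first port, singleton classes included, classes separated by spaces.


{out.1, out.2, x2.2} {x1.1} {x1.2} {x2.1} {x3.1} {x3.2} {x4.1, x4.2, x5.1, x5.2}

Treat the ports identified at w3 as solder joints: merge, then drop.
the subtree at w1 composes to {out.1, x2.2} {out.2} {x1.1} {x1.2} {x2.1} on (x1, x2); out.j = own outer ports
the subtree at w2 composes to {out.1} {out.2, x4.1, x4.2, x5.1, x5.2} on (x4, x5); out.j = own outer ports
the subtree at w3 composes to {out.1, out.2, x2.2} {x1.1} {x1.2} {x2.1} {x3.1} {x3.2} {x4.1, x4.2, x5.1, x5.2} on (x1, x2, x3, x4, x5); out.j = own outer ports


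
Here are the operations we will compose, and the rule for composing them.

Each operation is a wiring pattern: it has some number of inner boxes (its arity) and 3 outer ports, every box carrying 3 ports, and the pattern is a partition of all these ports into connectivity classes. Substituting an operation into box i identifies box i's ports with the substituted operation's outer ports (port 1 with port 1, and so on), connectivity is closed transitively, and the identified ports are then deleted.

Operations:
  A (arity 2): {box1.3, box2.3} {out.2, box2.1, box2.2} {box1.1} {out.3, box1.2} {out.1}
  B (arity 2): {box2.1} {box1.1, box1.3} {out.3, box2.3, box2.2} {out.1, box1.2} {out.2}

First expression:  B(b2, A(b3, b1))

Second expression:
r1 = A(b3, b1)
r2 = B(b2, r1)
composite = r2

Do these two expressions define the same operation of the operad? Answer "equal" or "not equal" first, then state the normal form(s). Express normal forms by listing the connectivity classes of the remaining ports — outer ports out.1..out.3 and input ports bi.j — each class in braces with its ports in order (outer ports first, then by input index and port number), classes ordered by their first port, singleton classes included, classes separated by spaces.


equal — both sides give {out.1, b2.2} {out.2} {out.3, b1.1, b1.2, b3.2} {b1.3, b3.3} {b2.1, b2.3} {b3.1}

The first expression, normalized: {out.1, b2.2} {out.2} {out.3, b1.1, b1.2, b3.2} {b1.3, b3.3} {b2.1, b2.3} {b3.1}
The second expression, normalized: {out.1, b2.2} {out.2} {out.3, b1.1, b1.2, b3.2} {b1.3, b3.3} {b2.1, b2.3} {b3.1}
One common form — equal.
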